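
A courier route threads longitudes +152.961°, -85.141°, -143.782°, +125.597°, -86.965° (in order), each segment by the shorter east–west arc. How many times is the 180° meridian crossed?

3

Leg 1: +152.961° → -85.141°, shortest Δλ = 121.898° (east) — crosses 180°.
Leg 2: -85.141° → -143.782°, shortest Δλ = -58.641° (west) — does not cross 180°.
Leg 3: -143.782° → +125.597°, shortest Δλ = -90.621° (west) — crosses 180°.
Leg 4: +125.597° → -86.965°, shortest Δλ = 147.438° (east) — crosses 180°.
Total crossings: 3.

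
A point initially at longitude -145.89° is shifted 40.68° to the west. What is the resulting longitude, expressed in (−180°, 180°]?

+173.43°

Start at -145.89°; shift −40.68° → -186.57°.
-186.57° lies outside (−180°, 180°]; add 360° → +173.43°.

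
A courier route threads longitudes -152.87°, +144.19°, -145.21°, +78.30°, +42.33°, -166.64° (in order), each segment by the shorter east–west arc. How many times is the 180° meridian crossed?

4

Leg 1: -152.87° → +144.19°, shortest Δλ = -62.94° (west) — crosses 180°.
Leg 2: +144.19° → -145.21°, shortest Δλ = 70.6° (east) — crosses 180°.
Leg 3: -145.21° → +78.30°, shortest Δλ = -136.49° (west) — crosses 180°.
Leg 4: +78.30° → +42.33°, shortest Δλ = -35.97° (west) — does not cross 180°.
Leg 5: +42.33° → -166.64°, shortest Δλ = 151.03° (east) — crosses 180°.
Total crossings: 4.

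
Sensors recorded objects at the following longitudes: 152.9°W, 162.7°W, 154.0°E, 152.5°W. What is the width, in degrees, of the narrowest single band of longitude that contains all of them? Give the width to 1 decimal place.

Sort the longitudes: -162.7°, -152.9°, -152.5°, +154.0°.
Eastward gaps between consecutive values (wrapping around): 9.8°, 0.4°, 306.5°, 43.3°.
Largest gap = 306.5° ⇒ minimal covering band is its complement: 360° − 306.5° = 53.5°.
Band runs from +154.0° eastward to -152.5°, crossing the antimeridian.

53.5°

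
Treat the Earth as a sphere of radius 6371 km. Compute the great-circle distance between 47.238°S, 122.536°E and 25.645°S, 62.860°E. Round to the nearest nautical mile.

3073 nmi

Δλ = 62.860 − 122.536 = -59.676°.
Δφ = -25.645 − -47.238 = 21.593°.
a = sin²(Δφ/2) + cos φ₁ · cos φ₂ · sin²(Δλ/2) = 0.186611.
c = 2·atan2(√a, √(1−a)) = 0.89339 rad → d = 6371·c ≈ 5691.76 km ≈ 3073.30 nmi.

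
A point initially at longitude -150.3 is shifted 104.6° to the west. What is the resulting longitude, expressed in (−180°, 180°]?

+105.1°

Start at -150.3°; shift −104.6° → -254.9°.
-254.9° lies outside (−180°, 180°]; add 360° → +105.1°.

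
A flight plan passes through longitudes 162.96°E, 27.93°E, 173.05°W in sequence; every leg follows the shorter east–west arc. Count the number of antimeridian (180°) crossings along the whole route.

1

Leg 1: +162.96° → +27.93°, shortest Δλ = -135.03° (west) — does not cross 180°.
Leg 2: +27.93° → -173.05°, shortest Δλ = 159.02° (east) — crosses 180°.
Total crossings: 1.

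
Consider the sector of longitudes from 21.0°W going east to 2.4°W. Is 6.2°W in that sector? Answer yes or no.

Yes

Band width going east from -21.0° to -2.4°: ((-2.4 − -21.0) mod 360) = 18.6°.
Offset of -6.2° east of the west edge: ((-6.2 − -21.0) mod 360) = 14.8°.
14.8° ≤ 18.6° ⇒ inside.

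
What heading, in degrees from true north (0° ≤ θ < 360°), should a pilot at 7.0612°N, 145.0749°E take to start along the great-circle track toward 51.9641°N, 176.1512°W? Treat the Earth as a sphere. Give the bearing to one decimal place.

Δλ = -176.1512 − 145.0749 = -321.2261°; wrapped into (−180°, 180°]: 38.7739°.
θ = atan2( sin Δλ · cos φ₂ , cos φ₁ · sin φ₂ − sin φ₁ · cos φ₂ · cos Δλ )
  = atan2(0.38587, 0.72260) = 28.102° → normalised to [0°, 360°): 28.102°.

28.1°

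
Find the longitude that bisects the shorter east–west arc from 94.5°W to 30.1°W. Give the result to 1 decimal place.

62.3°W

Signed shortest Δλ from -94.5° to -30.1° is +64.4°.
Midpoint longitude = -94.5° + (+64.4°)/2 = -94.5° + 32.2° = -62.3°.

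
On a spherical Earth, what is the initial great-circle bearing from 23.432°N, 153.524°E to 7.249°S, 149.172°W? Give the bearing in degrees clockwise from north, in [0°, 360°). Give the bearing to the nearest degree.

112°

Δλ = -149.172 − 153.524 = -302.696°; wrapped into (−180°, 180°]: 57.304°.
θ = atan2( sin Δλ · cos φ₂ , cos φ₁ · sin φ₂ − sin φ₁ · cos φ₂ · cos Δλ )
  = atan2(0.83482, -0.32887) = 111.501° → normalised to [0°, 360°): 111.501°.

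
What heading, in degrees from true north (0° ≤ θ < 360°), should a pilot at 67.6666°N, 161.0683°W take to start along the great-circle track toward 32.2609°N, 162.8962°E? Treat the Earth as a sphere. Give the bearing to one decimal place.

229.2°

Δλ = 162.8962 − -161.0683 = 323.9645°; wrapped into (−180°, 180°]: -36.0355°.
θ = atan2( sin Δλ · cos φ₂ , cos φ₁ · sin φ₂ − sin φ₁ · cos φ₂ · cos Δλ )
  = atan2(-0.49747, -0.42969) = -130.819° → normalised to [0°, 360°): 229.181°.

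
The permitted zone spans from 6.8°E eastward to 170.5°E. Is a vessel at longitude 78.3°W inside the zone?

No

Band width going east from +6.8° to +170.5°: ((170.5 − 6.8) mod 360) = 163.7°.
Offset of -78.3° east of the west edge: ((-78.3 − 6.8) mod 360) = 274.9°.
274.9° > 163.7° ⇒ outside.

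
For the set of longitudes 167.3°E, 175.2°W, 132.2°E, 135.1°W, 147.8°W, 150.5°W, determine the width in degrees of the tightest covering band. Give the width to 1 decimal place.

Sort the longitudes: -175.2°, -150.5°, -147.8°, -135.1°, +132.2°, +167.3°.
Eastward gaps between consecutive values (wrapping around): 24.7°, 2.7°, 12.7°, 267.3°, 35.1°, 17.5°.
Largest gap = 267.3° ⇒ minimal covering band is its complement: 360° − 267.3° = 92.7°.
Band runs from +132.2° eastward to -135.1°, crossing the antimeridian.

92.7°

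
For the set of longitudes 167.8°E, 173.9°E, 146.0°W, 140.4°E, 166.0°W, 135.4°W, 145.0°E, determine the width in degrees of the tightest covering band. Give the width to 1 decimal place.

Sort the longitudes: -166.0°, -146.0°, -135.4°, +140.4°, +145.0°, +167.8°, +173.9°.
Eastward gaps between consecutive values (wrapping around): 20.0°, 10.6°, 275.8°, 4.6°, 22.8°, 6.1°, 20.1°.
Largest gap = 275.8° ⇒ minimal covering band is its complement: 360° − 275.8° = 84.2°.
Band runs from +140.4° eastward to -135.4°, crossing the antimeridian.

84.2°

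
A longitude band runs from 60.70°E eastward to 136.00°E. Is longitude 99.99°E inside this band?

Band width going east from +60.70° to +136.00°: ((136.00 − 60.70) mod 360) = 75.30°.
Offset of +99.99° east of the west edge: ((99.99 − 60.70) mod 360) = 39.29°.
39.29° ≤ 75.30° ⇒ inside.

Yes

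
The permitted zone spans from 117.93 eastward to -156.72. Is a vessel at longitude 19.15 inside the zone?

Band width going east from +117.93° to -156.72°: ((-156.72 − 117.93) mod 360) = 85.35°.
Offset of +19.15° east of the west edge: ((19.15 − 117.93) mod 360) = 261.22°.
261.22° > 85.35° ⇒ outside.

No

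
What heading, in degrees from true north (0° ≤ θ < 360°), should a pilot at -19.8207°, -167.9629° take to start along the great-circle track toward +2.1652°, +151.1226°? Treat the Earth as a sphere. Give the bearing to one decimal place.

Δλ = 151.1226 − -167.9629 = 319.0855°; wrapped into (−180°, 180°]: -40.9145°.
θ = atan2( sin Δλ · cos φ₂ , cos φ₁ · sin φ₂ − sin φ₁ · cos φ₂ · cos Δλ )
  = atan2(-0.65446, 0.29160) = -65.985° → normalised to [0°, 360°): 294.015°.

294.0°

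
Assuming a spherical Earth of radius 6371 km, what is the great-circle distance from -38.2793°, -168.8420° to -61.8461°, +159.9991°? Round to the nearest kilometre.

Δλ = 159.9991 − -168.8420 = 328.8411°; wrapped into (−180°, 180°]: -31.1589°.
Δφ = -61.8461 − -38.2793 = -23.5668°.
a = sin²(Δφ/2) + cos φ₁ · cos φ₂ · sin²(Δλ/2) = 0.068420.
c = 2·atan2(√a, √(1−a)) = 0.52930 rad → d = 6371·c ≈ 3372.18 km.

3372 km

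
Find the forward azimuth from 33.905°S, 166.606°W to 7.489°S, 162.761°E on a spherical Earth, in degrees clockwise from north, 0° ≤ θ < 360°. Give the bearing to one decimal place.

Δλ = 162.761 − -166.606 = 329.367°; wrapped into (−180°, 180°]: -30.633°.
θ = atan2( sin Δλ · cos φ₂ , cos φ₁ · sin φ₂ − sin φ₁ · cos φ₂ · cos Δλ )
  = atan2(-0.50519, 0.36771) = -53.951° → normalised to [0°, 360°): 306.049°.

306.0°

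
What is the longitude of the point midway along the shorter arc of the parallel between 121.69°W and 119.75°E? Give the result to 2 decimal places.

Signed shortest Δλ from -121.69° to +119.75° is -118.56°.
Midpoint longitude = -121.69° + (-118.56°)/2 = -121.69° − 59.28° = -180.97°.
Normalise into (−180°, 180°]: +179.03°.
(The naïve average (-121.69 + +119.75)/2 = -0.97° is on the wrong side of the globe.)

179.03°E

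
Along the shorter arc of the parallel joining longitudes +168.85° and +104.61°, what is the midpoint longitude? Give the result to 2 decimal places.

Signed shortest Δλ from +168.85° to +104.61° is -64.24°.
Midpoint longitude = +168.85° + (-64.24°)/2 = +168.85° − 32.12° = +136.73°.

+136.73°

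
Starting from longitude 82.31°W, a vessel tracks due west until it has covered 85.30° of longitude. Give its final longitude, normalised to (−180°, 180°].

Start at -82.31°; shift −85.30° → -167.61°.
-167.61° already lies in (−180°, 180°].

167.61°W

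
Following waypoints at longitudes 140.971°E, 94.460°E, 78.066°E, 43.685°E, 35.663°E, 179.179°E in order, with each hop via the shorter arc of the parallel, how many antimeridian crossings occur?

0

Leg 1: +140.971° → +94.460°, shortest Δλ = -46.511° (west) — does not cross 180°.
Leg 2: +94.460° → +78.066°, shortest Δλ = -16.394° (west) — does not cross 180°.
Leg 3: +78.066° → +43.685°, shortest Δλ = -34.381° (west) — does not cross 180°.
Leg 4: +43.685° → +35.663°, shortest Δλ = -8.022° (west) — does not cross 180°.
Leg 5: +35.663° → +179.179°, shortest Δλ = 143.516° (east) — does not cross 180°.
Total crossings: 0.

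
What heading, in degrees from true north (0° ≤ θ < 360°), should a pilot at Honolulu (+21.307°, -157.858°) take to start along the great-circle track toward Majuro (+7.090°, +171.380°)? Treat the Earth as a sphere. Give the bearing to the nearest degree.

249°

Δλ = 171.380 − -157.858 = 329.238°; wrapped into (−180°, 180°]: -30.762°.
θ = atan2( sin Δλ · cos φ₂ , cos φ₁ · sin φ₂ − sin φ₁ · cos φ₂ · cos Δλ )
  = atan2(-0.50756, -0.19486) = -111.002° → normalised to [0°, 360°): 248.998°.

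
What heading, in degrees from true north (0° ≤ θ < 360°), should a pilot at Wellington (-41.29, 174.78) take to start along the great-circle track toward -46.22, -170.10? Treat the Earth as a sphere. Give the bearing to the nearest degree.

119°

Δλ = -170.10 − 174.78 = -344.88°; wrapped into (−180°, 180°]: 15.12°.
θ = atan2( sin Δλ · cos φ₂ , cos φ₁ · sin φ₂ − sin φ₁ · cos φ₂ · cos Δλ )
  = atan2(0.18047, -0.10174) = 119.413° → normalised to [0°, 360°): 119.413°.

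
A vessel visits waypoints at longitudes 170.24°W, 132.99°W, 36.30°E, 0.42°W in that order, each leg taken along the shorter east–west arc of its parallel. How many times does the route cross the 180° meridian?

0

Leg 1: -170.24° → -132.99°, shortest Δλ = 37.25° (east) — does not cross 180°.
Leg 2: -132.99° → +36.30°, shortest Δλ = 169.29° (east) — does not cross 180°.
Leg 3: +36.30° → -0.42°, shortest Δλ = -36.72° (west) — does not cross 180°.
Total crossings: 0.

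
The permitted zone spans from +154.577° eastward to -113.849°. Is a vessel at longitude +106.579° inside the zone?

Band width going east from +154.577° to -113.849°: ((-113.849 − 154.577) mod 360) = 91.574°.
Offset of +106.579° east of the west edge: ((106.579 − 154.577) mod 360) = 312.002°.
312.002° > 91.574° ⇒ outside.

No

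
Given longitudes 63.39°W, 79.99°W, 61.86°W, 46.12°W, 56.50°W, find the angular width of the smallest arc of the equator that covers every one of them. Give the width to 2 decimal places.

33.87°

Sort the longitudes: -79.99°, -63.39°, -61.86°, -56.50°, -46.12°.
Eastward gaps between consecutive values (wrapping around): 16.60°, 1.53°, 5.36°, 10.38°, 326.13°.
Largest gap = 326.13° ⇒ minimal covering band is its complement: 360° − 326.13° = 33.87°.
Band runs from -79.99° eastward to -46.12°.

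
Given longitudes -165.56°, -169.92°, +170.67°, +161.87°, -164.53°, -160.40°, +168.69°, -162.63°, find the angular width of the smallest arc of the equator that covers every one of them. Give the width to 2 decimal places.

37.73°

Sort the longitudes: -169.92°, -165.56°, -164.53°, -162.63°, -160.40°, +161.87°, +168.69°, +170.67°.
Eastward gaps between consecutive values (wrapping around): 4.36°, 1.03°, 1.90°, 2.23°, 322.27°, 6.82°, 1.98°, 19.41°.
Largest gap = 322.27° ⇒ minimal covering band is its complement: 360° − 322.27° = 37.73°.
Band runs from +161.87° eastward to -160.40°, crossing the antimeridian.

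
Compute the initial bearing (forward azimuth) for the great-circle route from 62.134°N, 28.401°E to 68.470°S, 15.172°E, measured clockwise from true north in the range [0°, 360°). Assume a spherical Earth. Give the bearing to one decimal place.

186.4°

Δλ = 15.172 − 28.401 = -13.229°.
θ = atan2( sin Δλ · cos φ₂ , cos φ₁ · sin φ₂ − sin φ₁ · cos φ₂ · cos Δλ )
  = atan2(-0.08398, -0.75062) = -173.616° → normalised to [0°, 360°): 186.384°.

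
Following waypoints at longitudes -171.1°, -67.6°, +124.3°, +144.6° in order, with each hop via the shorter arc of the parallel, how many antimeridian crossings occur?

1

Leg 1: -171.1° → -67.6°, shortest Δλ = 103.5° (east) — does not cross 180°.
Leg 2: -67.6° → +124.3°, shortest Δλ = -168.1° (west) — crosses 180°.
Leg 3: +124.3° → +144.6°, shortest Δλ = 20.3° (east) — does not cross 180°.
Total crossings: 1.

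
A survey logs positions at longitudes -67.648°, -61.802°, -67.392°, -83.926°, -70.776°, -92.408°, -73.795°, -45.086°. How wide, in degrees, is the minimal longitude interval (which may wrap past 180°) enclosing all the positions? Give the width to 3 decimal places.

47.322°

Sort the longitudes: -92.408°, -83.926°, -73.795°, -70.776°, -67.648°, -67.392°, -61.802°, -45.086°.
Eastward gaps between consecutive values (wrapping around): 8.482°, 10.131°, 3.019°, 3.128°, 0.256°, 5.590°, 16.716°, 312.678°.
Largest gap = 312.678° ⇒ minimal covering band is its complement: 360° − 312.678° = 47.322°.
Band runs from -92.408° eastward to -45.086°.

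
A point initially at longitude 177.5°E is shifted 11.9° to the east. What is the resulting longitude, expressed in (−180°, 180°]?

170.6°W

Start at +177.5°; shift +11.9° → +189.4°.
+189.4° lies outside (−180°, 180°]; subtract 360° → -170.6°.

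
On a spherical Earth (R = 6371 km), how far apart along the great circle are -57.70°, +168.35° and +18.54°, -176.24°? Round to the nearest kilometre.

8597 km

Δλ = -176.24 − 168.35 = -344.59°; wrapped into (−180°, 180°]: 15.41°.
Δφ = 18.54 − -57.70 = 76.24°.
a = sin²(Δφ/2) + cos φ₁ · cos φ₂ · sin²(Δλ/2) = 0.390179.
c = 2·atan2(√a, √(1−a)) = 1.34935 rad → d = 6371·c ≈ 8596.70 km.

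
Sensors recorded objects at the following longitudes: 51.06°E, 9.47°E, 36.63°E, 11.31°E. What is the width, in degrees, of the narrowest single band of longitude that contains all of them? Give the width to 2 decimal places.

41.59°

Sort the longitudes: +9.47°, +11.31°, +36.63°, +51.06°.
Eastward gaps between consecutive values (wrapping around): 1.84°, 25.32°, 14.43°, 318.41°.
Largest gap = 318.41° ⇒ minimal covering band is its complement: 360° − 318.41° = 41.59°.
Band runs from +9.47° eastward to +51.06°.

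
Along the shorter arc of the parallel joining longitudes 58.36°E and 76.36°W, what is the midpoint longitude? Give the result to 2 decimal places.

Signed shortest Δλ from +58.36° to -76.36° is -134.72°.
Midpoint longitude = +58.36° + (-134.72°)/2 = +58.36° − 67.36° = -9.00°.

9.00°W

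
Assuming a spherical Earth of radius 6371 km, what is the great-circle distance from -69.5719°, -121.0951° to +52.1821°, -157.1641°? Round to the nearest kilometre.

Δλ = -157.1641 − -121.0951 = -36.0690°.
Δφ = 52.1821 − -69.5719 = 121.7540°.
a = sin²(Δφ/2) + cos φ₁ · cos φ₂ · sin²(Δλ/2) = 0.783649.
c = 2·atan2(√a, √(1−a)) = 2.17402 rad → d = 6371·c ≈ 13850.66 km.

13851 km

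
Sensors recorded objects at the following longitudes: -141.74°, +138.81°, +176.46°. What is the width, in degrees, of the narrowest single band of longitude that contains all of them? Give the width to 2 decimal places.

79.45°

Sort the longitudes: -141.74°, +138.81°, +176.46°.
Eastward gaps between consecutive values (wrapping around): 280.55°, 37.65°, 41.80°.
Largest gap = 280.55° ⇒ minimal covering band is its complement: 360° − 280.55° = 79.45°.
Band runs from +138.81° eastward to -141.74°, crossing the antimeridian.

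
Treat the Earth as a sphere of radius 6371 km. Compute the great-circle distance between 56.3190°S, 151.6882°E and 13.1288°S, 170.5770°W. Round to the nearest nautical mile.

3120 nmi

Δλ = -170.5770 − 151.6882 = -322.2652°; wrapped into (−180°, 180°]: 37.7348°.
Δφ = -13.1288 − -56.3190 = 43.1902°.
a = sin²(Δφ/2) + cos φ₁ · cos φ₂ · sin²(Δλ/2) = 0.191935.
c = 2·atan2(√a, √(1−a)) = 0.90698 rad → d = 6371·c ≈ 5778.34 km ≈ 3120.06 nmi.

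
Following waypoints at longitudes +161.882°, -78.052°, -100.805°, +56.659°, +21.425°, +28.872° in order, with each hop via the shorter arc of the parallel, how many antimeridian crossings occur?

1

Leg 1: +161.882° → -78.052°, shortest Δλ = 120.066° (east) — crosses 180°.
Leg 2: -78.052° → -100.805°, shortest Δλ = -22.753° (west) — does not cross 180°.
Leg 3: -100.805° → +56.659°, shortest Δλ = 157.464° (east) — does not cross 180°.
Leg 4: +56.659° → +21.425°, shortest Δλ = -35.234° (west) — does not cross 180°.
Leg 5: +21.425° → +28.872°, shortest Δλ = 7.447° (east) — does not cross 180°.
Total crossings: 1.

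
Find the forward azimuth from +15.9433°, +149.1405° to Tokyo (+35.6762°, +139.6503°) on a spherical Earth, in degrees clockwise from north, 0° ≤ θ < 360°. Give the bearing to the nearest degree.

339°

Δλ = 139.6503 − 149.1405 = -9.4902°.
θ = atan2( sin Δλ · cos φ₂ , cos φ₁ · sin φ₂ − sin φ₁ · cos φ₂ · cos Δλ )
  = atan2(-0.13394, 0.34069) = -21.461° → normalised to [0°, 360°): 338.539°.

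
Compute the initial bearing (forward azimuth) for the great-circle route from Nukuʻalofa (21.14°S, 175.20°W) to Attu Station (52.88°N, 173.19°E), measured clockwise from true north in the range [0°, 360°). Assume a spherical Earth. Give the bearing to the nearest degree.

Δλ = 173.19 − -175.20 = 348.39°; wrapped into (−180°, 180°]: -11.61°.
θ = atan2( sin Δλ · cos φ₂ , cos φ₁ · sin φ₂ − sin φ₁ · cos φ₂ · cos Δλ )
  = atan2(-0.12145, 0.95690) = -7.233° → normalised to [0°, 360°): 352.767°.

353°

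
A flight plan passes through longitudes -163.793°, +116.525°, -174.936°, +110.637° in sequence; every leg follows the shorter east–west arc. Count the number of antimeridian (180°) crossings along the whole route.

3

Leg 1: -163.793° → +116.525°, shortest Δλ = -79.682° (west) — crosses 180°.
Leg 2: +116.525° → -174.936°, shortest Δλ = 68.539° (east) — crosses 180°.
Leg 3: -174.936° → +110.637°, shortest Δλ = -74.427° (west) — crosses 180°.
Total crossings: 3.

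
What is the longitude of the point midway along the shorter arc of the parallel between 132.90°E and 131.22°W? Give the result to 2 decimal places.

179.16°W

Signed shortest Δλ from +132.90° to -131.22° is +95.88°.
Midpoint longitude = +132.90° + (+95.88°)/2 = +132.90° + 47.94° = +180.84°.
Normalise into (−180°, 180°]: -179.16°.
(The naïve average (+132.90 + -131.22)/2 = 0.84° is on the wrong side of the globe.)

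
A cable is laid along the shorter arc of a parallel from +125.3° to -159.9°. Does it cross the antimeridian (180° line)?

Naïve |-159.9 − 125.3| = 285.2° > 180°, so the shorter arc goes the other way round — across 180°.
Signed shortest Δλ = ((-159.9 − 125.3 + 180) mod 360) − 180 = 74.8°.
Going east by 74.8° from +125.3° passes through 180° before reaching -159.9°.

Yes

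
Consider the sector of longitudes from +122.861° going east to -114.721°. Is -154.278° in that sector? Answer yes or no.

Yes

Band width going east from +122.861° to -114.721°: ((-114.721 − 122.861) mod 360) = 122.418°.
Offset of -154.278° east of the west edge: ((-154.278 − 122.861) mod 360) = 82.861°.
82.861° ≤ 122.418° ⇒ inside.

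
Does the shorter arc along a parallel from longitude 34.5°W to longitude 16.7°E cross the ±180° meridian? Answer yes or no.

Signed shortest Δλ = ((16.7 − -34.5 + 180) mod 360) − 180 = 51.2°.
Going east by 51.2° from -34.5° reaches +16.7° without touching 180°.

No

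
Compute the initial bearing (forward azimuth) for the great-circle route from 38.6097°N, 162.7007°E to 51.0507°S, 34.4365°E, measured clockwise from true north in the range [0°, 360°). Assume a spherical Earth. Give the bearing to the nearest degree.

Δλ = 34.4365 − 162.7007 = -128.2642°.
θ = atan2( sin Δλ · cos φ₂ , cos φ₁ · sin φ₂ − sin φ₁ · cos φ₂ · cos Δλ )
  = atan2(-0.49358, -0.36478) = -126.466° → normalised to [0°, 360°): 233.534°.

234°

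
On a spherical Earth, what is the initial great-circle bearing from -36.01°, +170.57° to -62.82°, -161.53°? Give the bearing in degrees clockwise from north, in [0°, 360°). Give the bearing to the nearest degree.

156°

Δλ = -161.53 − 170.57 = -332.10°; wrapped into (−180°, 180°]: 27.90°.
θ = atan2( sin Δλ · cos φ₂ , cos φ₁ · sin φ₂ − sin φ₁ · cos φ₂ · cos Δλ )
  = atan2(0.21374, -0.48225) = 156.096° → normalised to [0°, 360°): 156.096°.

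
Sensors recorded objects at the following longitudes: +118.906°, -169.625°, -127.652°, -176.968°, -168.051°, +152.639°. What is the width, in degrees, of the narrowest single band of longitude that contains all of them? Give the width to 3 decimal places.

113.442°

Sort the longitudes: -176.968°, -169.625°, -168.051°, -127.652°, +118.906°, +152.639°.
Eastward gaps between consecutive values (wrapping around): 7.343°, 1.574°, 40.399°, 246.558°, 33.733°, 30.393°.
Largest gap = 246.558° ⇒ minimal covering band is its complement: 360° − 246.558° = 113.442°.
Band runs from +118.906° eastward to -127.652°, crossing the antimeridian.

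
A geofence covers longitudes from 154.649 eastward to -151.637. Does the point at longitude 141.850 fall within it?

Band width going east from +154.649° to -151.637°: ((-151.637 − 154.649) mod 360) = 53.714°.
Offset of +141.850° east of the west edge: ((141.850 − 154.649) mod 360) = 347.201°.
347.201° > 53.714° ⇒ outside.

No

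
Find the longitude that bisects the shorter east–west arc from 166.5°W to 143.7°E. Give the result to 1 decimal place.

Signed shortest Δλ from -166.5° to +143.7° is -49.8°.
Midpoint longitude = -166.5° + (-49.8°)/2 = -166.5° − 24.9° = -191.4°.
Normalise into (−180°, 180°]: +168.6°.
(The naïve average (-166.5 + +143.7)/2 = -11.4° is on the wrong side of the globe.)

168.6°E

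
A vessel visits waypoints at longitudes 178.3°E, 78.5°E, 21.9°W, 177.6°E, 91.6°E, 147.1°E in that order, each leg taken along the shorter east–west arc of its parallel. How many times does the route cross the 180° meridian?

1

Leg 1: +178.3° → +78.5°, shortest Δλ = -99.8° (west) — does not cross 180°.
Leg 2: +78.5° → -21.9°, shortest Δλ = -100.4° (west) — does not cross 180°.
Leg 3: -21.9° → +177.6°, shortest Δλ = -160.5° (west) — crosses 180°.
Leg 4: +177.6° → +91.6°, shortest Δλ = -86.0° (west) — does not cross 180°.
Leg 5: +91.6° → +147.1°, shortest Δλ = 55.5° (east) — does not cross 180°.
Total crossings: 1.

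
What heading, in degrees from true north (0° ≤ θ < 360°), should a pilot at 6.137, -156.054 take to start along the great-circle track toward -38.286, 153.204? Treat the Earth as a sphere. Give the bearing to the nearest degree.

222°

Δλ = 153.204 − -156.054 = 309.258°; wrapped into (−180°, 180°]: -50.742°.
θ = atan2( sin Δλ · cos φ₂ , cos φ₁ · sin φ₂ − sin φ₁ · cos φ₂ · cos Δλ )
  = atan2(-0.60777, -0.66914) = -137.751° → normalised to [0°, 360°): 222.249°.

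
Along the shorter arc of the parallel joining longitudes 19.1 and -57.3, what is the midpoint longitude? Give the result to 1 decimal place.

Signed shortest Δλ from +19.1° to -57.3° is -76.4°.
Midpoint longitude = +19.1° + (-76.4°)/2 = +19.1° − 38.2° = -19.1°.

-19.1°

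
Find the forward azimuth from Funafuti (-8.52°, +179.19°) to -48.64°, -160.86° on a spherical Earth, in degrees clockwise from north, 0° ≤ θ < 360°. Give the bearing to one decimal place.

160.9°

Δλ = -160.86 − 179.19 = -340.05°; wrapped into (−180°, 180°]: 19.95°.
θ = atan2( sin Δλ · cos φ₂ , cos φ₁ · sin φ₂ − sin φ₁ · cos φ₂ · cos Δλ )
  = atan2(0.22546, -0.65027) = 160.877° → normalised to [0°, 360°): 160.877°.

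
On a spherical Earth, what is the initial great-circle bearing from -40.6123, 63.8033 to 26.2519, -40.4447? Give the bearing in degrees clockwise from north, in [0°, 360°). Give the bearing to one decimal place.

282.5°

Δλ = -40.4447 − 63.8033 = -104.2480°.
θ = atan2( sin Δλ · cos φ₂ , cos φ₁ · sin φ₂ − sin φ₁ · cos φ₂ · cos Δλ )
  = atan2(-0.86927, 0.19209) = -77.539° → normalised to [0°, 360°): 282.461°.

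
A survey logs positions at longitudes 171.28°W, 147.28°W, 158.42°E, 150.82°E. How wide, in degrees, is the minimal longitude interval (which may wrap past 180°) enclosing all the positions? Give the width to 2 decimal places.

61.90°

Sort the longitudes: -171.28°, -147.28°, +150.82°, +158.42°.
Eastward gaps between consecutive values (wrapping around): 24.00°, 298.10°, 7.60°, 30.30°.
Largest gap = 298.10° ⇒ minimal covering band is its complement: 360° − 298.10° = 61.90°.
Band runs from +150.82° eastward to -147.28°, crossing the antimeridian.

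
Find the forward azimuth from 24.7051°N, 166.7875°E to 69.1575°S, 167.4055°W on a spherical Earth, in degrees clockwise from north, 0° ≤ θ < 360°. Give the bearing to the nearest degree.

171°

Δλ = -167.4055 − 166.7875 = -334.1930°; wrapped into (−180°, 180°]: 25.8070°.
θ = atan2( sin Δλ · cos φ₂ , cos φ₁ · sin φ₂ − sin φ₁ · cos φ₂ · cos Δλ )
  = atan2(0.15489, -0.98290) = 171.044° → normalised to [0°, 360°): 171.044°.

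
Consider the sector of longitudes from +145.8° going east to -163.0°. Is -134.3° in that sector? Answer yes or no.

Band width going east from +145.8° to -163.0°: ((-163.0 − 145.8) mod 360) = 51.2°.
Offset of -134.3° east of the west edge: ((-134.3 − 145.8) mod 360) = 79.9°.
79.9° > 51.2° ⇒ outside.

No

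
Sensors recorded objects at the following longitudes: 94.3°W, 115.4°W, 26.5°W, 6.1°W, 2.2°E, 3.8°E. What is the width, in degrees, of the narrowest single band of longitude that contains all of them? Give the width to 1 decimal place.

Sort the longitudes: -115.4°, -94.3°, -26.5°, -6.1°, +2.2°, +3.8°.
Eastward gaps between consecutive values (wrapping around): 21.1°, 67.8°, 20.4°, 8.3°, 1.6°, 240.8°.
Largest gap = 240.8° ⇒ minimal covering band is its complement: 360° − 240.8° = 119.2°.
Band runs from -115.4° eastward to +3.8°.

119.2°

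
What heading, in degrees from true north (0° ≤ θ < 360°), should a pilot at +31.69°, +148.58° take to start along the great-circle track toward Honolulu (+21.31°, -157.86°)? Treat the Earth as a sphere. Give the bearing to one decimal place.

88.6°

Δλ = -157.86 − 148.58 = -306.44°; wrapped into (−180°, 180°]: 53.56°.
θ = atan2( sin Δλ · cos φ₂ , cos φ₁ · sin φ₂ − sin φ₁ · cos φ₂ · cos Δλ )
  = atan2(0.74948, 0.01853) = 88.584° → normalised to [0°, 360°): 88.584°.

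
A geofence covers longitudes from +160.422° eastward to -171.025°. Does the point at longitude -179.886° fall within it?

Band width going east from +160.422° to -171.025°: ((-171.025 − 160.422) mod 360) = 28.553°.
Offset of -179.886° east of the west edge: ((-179.886 − 160.422) mod 360) = 19.692°.
19.692° ≤ 28.553° ⇒ inside.

Yes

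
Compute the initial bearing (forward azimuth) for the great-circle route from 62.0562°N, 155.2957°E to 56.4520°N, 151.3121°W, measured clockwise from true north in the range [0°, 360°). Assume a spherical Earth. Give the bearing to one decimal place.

77.4°

Δλ = -151.3121 − 155.2957 = -306.6078°; wrapped into (−180°, 180°]: 53.3922°.
θ = atan2( sin Δλ · cos φ₂ , cos φ₁ · sin φ₂ − sin φ₁ · cos φ₂ · cos Δλ )
  = atan2(0.44362, 0.09941) = 77.369° → normalised to [0°, 360°): 77.369°.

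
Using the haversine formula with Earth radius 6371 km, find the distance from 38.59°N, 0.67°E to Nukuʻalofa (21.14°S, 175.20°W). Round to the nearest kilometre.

18035 km

Δλ = -175.20 − 0.67 = -175.87°.
Δφ = -21.14 − 38.59 = -59.73°.
a = sin²(Δφ/2) + cos φ₁ · cos φ₂ · sin²(Δλ/2) = 0.976043.
c = 2·atan2(√a, √(1−a)) = 2.83078 rad → d = 6371·c ≈ 18034.91 km.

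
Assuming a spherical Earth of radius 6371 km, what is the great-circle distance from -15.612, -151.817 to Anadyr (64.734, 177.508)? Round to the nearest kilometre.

9304 km

Δλ = 177.508 − -151.817 = 329.325°; wrapped into (−180°, 180°]: -30.675°.
Δφ = 64.734 − -15.612 = 80.346°.
a = sin²(Δφ/2) + cos φ₁ · cos φ₂ · sin²(Δλ/2) = 0.444911.
c = 2·atan2(√a, √(1−a)) = 1.46039 rad → d = 6371·c ≈ 9304.17 km.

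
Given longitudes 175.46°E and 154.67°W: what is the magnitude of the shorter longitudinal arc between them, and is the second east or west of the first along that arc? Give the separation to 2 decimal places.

Raw difference: -154.67 − 175.46 = -330.13°.
Normalise into (−180°, 180°]: -330.13° + 360° = 29.87°.
Positive ⇒ the second point lies to the east; separation 29.87°.

29.87° east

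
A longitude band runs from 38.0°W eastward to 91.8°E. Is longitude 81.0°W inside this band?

No

Band width going east from -38.0° to +91.8°: ((91.8 − -38.0) mod 360) = 129.8°.
Offset of -81.0° east of the west edge: ((-81.0 − -38.0) mod 360) = 317.0°.
317.0° > 129.8° ⇒ outside.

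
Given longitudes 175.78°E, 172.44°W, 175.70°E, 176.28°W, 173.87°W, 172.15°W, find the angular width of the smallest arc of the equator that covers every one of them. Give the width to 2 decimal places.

12.15°

Sort the longitudes: -176.28°, -173.87°, -172.44°, -172.15°, +175.70°, +175.78°.
Eastward gaps between consecutive values (wrapping around): 2.41°, 1.43°, 0.29°, 347.85°, 0.08°, 7.94°.
Largest gap = 347.85° ⇒ minimal covering band is its complement: 360° − 347.85° = 12.15°.
Band runs from +175.70° eastward to -172.15°, crossing the antimeridian.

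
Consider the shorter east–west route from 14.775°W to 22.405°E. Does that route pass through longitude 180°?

No

Signed shortest Δλ = ((22.405 − -14.775 + 180) mod 360) − 180 = 37.18°.
Going east by 37.18° from -14.775° reaches +22.405° without touching 180°.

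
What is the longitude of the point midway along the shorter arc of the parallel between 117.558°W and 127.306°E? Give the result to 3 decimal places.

175.126°W

Signed shortest Δλ from -117.558° to +127.306° is -115.136°.
Midpoint longitude = -117.558° + (-115.136°)/2 = -117.558° − 57.568° = -175.126°.
(The naïve average (-117.558 + +127.306)/2 = 4.874° is on the wrong side of the globe.)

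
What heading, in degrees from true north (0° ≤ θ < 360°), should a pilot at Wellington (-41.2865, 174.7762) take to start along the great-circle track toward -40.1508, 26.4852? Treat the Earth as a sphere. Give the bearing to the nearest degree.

Δλ = 26.4852 − 174.7762 = -148.2910°.
θ = atan2( sin Δλ · cos φ₂ , cos φ₁ · sin φ₂ − sin φ₁ · cos φ₂ · cos Δλ )
  = atan2(-0.40175, -0.91357) = -156.262° → normalised to [0°, 360°): 203.738°.

204°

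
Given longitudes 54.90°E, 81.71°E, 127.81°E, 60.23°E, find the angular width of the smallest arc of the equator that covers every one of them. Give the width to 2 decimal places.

Sort the longitudes: +54.90°, +60.23°, +81.71°, +127.81°.
Eastward gaps between consecutive values (wrapping around): 5.33°, 21.48°, 46.10°, 287.09°.
Largest gap = 287.09° ⇒ minimal covering band is its complement: 360° − 287.09° = 72.91°.
Band runs from +54.90° eastward to +127.81°.

72.91°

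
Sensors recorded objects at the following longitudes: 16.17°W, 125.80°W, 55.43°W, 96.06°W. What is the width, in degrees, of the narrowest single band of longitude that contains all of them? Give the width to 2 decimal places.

Sort the longitudes: -125.80°, -96.06°, -55.43°, -16.17°.
Eastward gaps between consecutive values (wrapping around): 29.74°, 40.63°, 39.26°, 250.37°.
Largest gap = 250.37° ⇒ minimal covering band is its complement: 360° − 250.37° = 109.63°.
Band runs from -125.80° eastward to -16.17°.

109.63°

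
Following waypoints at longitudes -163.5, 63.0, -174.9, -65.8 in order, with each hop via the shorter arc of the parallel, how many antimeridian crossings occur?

2

Leg 1: -163.5° → +63.0°, shortest Δλ = -133.5° (west) — crosses 180°.
Leg 2: +63.0° → -174.9°, shortest Δλ = 122.1° (east) — crosses 180°.
Leg 3: -174.9° → -65.8°, shortest Δλ = 109.1° (east) — does not cross 180°.
Total crossings: 2.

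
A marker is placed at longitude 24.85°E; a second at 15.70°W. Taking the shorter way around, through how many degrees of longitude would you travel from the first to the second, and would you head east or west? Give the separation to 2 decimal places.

Raw difference: -15.70 − 24.85 = -40.55°.
Normalise into (−180°, 180°]: -40.55° stays -40.55°.
Negative ⇒ the second point lies to the west; separation 40.55°.

40.55° west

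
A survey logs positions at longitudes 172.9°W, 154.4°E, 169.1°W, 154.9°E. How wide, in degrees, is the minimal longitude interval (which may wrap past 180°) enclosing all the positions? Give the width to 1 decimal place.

Sort the longitudes: -172.9°, -169.1°, +154.4°, +154.9°.
Eastward gaps between consecutive values (wrapping around): 3.8°, 323.5°, 0.5°, 32.2°.
Largest gap = 323.5° ⇒ minimal covering band is its complement: 360° − 323.5° = 36.5°.
Band runs from +154.4° eastward to -169.1°, crossing the antimeridian.

36.5°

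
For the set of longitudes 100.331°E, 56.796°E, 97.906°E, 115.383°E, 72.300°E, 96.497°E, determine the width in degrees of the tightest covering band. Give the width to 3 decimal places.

Sort the longitudes: +56.796°, +72.300°, +96.497°, +97.906°, +100.331°, +115.383°.
Eastward gaps between consecutive values (wrapping around): 15.504°, 24.197°, 1.409°, 2.425°, 15.052°, 301.413°.
Largest gap = 301.413° ⇒ minimal covering band is its complement: 360° − 301.413° = 58.587°.
Band runs from +56.796° eastward to +115.383°.

58.587°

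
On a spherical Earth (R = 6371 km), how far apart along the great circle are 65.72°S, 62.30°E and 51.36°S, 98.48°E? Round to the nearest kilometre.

Δλ = 98.48 − 62.30 = 36.18°.
Δφ = -51.36 − -65.72 = 14.36°.
a = sin²(Δφ/2) + cos φ₁ · cos φ₂ · sin²(Δλ/2) = 0.040378.
c = 2·atan2(√a, √(1−a)) = 0.40464 rad → d = 6371·c ≈ 2577.96 km.

2578 km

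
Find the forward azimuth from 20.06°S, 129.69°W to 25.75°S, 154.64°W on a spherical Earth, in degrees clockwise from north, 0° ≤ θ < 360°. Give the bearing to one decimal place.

Δλ = -154.64 − -129.69 = -24.95°.
θ = atan2( sin Δλ · cos φ₂ , cos φ₁ · sin φ₂ − sin φ₁ · cos φ₂ · cos Δλ )
  = atan2(-0.37994, -0.12798) = -108.615° → normalised to [0°, 360°): 251.385°.

251.4°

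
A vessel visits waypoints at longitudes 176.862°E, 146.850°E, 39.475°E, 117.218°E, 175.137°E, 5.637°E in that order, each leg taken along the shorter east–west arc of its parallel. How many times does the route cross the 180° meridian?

0

Leg 1: +176.862° → +146.850°, shortest Δλ = -30.012° (west) — does not cross 180°.
Leg 2: +146.850° → +39.475°, shortest Δλ = -107.375° (west) — does not cross 180°.
Leg 3: +39.475° → +117.218°, shortest Δλ = 77.743° (east) — does not cross 180°.
Leg 4: +117.218° → +175.137°, shortest Δλ = 57.919° (east) — does not cross 180°.
Leg 5: +175.137° → +5.637°, shortest Δλ = -169.5° (west) — does not cross 180°.
Total crossings: 0.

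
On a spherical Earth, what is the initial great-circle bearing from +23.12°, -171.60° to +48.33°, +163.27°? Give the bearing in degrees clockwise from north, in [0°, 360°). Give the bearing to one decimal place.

Δλ = 163.27 − -171.60 = 334.87°; wrapped into (−180°, 180°]: -25.13°.
θ = atan2( sin Δλ · cos φ₂ , cos φ₁ · sin φ₂ − sin φ₁ · cos φ₂ · cos Δλ )
  = atan2(-0.28234, 0.45065) = -32.068° → normalised to [0°, 360°): 327.932°.

327.9°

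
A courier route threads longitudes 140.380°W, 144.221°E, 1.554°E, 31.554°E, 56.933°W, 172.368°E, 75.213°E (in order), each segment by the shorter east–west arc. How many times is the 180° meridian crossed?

Leg 1: -140.380° → +144.221°, shortest Δλ = -75.399° (west) — crosses 180°.
Leg 2: +144.221° → +1.554°, shortest Δλ = -142.667° (west) — does not cross 180°.
Leg 3: +1.554° → +31.554°, shortest Δλ = 30.0° (east) — does not cross 180°.
Leg 4: +31.554° → -56.933°, shortest Δλ = -88.487° (west) — does not cross 180°.
Leg 5: -56.933° → +172.368°, shortest Δλ = -130.699° (west) — crosses 180°.
Leg 6: +172.368° → +75.213°, shortest Δλ = -97.155° (west) — does not cross 180°.
Total crossings: 2.

2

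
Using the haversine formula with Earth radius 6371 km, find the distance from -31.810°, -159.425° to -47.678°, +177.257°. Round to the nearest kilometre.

2643 km

Δλ = 177.257 − -159.425 = 336.682°; wrapped into (−180°, 180°]: -23.318°.
Δφ = -47.678 − -31.810 = -15.868°.
a = sin²(Δφ/2) + cos φ₁ · cos φ₂ · sin²(Δλ/2) = 0.042420.
c = 2·atan2(√a, √(1−a)) = 0.41489 rad → d = 6371·c ≈ 2643.26 km.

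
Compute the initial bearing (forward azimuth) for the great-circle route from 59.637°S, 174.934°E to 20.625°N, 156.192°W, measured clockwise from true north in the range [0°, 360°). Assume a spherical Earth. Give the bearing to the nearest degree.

27°

Δλ = -156.192 − 174.934 = -331.126°; wrapped into (−180°, 180°]: 28.874°.
θ = atan2( sin Δλ · cos φ₂ , cos φ₁ · sin φ₂ − sin φ₁ · cos φ₂ · cos Δλ )
  = atan2(0.45193, 0.88520) = 27.046° → normalised to [0°, 360°): 27.046°.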